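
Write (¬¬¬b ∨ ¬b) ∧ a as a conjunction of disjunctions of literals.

¬b ∧ a

(¬¬¬b ∨ ¬b) ∧ a
⇔ (¬b ∨ ¬b) ∧ a
⇔ ¬b ∧ a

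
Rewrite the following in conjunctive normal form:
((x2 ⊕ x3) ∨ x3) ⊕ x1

((x2 ⊕ x3) ∨ x3) ⊕ x1
⇔ ((x2 ⊕ x3) ∨ x3 ∨ x1) ∧ ¬(((x2 ⊕ x3) ∨ x3) ∧ x1)   (expand ⊕)
⇔ (((x2 ∨ x3) ∧ ¬(x2 ∧ x3)) ∨ x3 ∨ x1) ∧ ¬(((x2 ⊕ x3) ∨ x3) ∧ x1)   (expand ⊕)
⇔ (((x2 ∨ x3) ∧ ¬(x2 ∧ x3)) ∨ x3 ∨ x1) ∧ ¬((((x2 ∨ x3) ∧ ¬(x2 ∧ x3)) ∨ x3) ∧ x1)   (expand ⊕)
⇔ (((x2 ∨ x3) ∧ (¬x2 ∨ ¬x3)) ∨ x3 ∨ x1) ∧ ¬((((x2 ∨ x3) ∧ ¬(x2 ∧ x3)) ∨ x3) ∧ x1)   (De Morgan)
⇔ (((x2 ∨ x3) ∧ (¬x2 ∨ ¬x3)) ∨ x3 ∨ x1) ∧ (¬(((x2 ∨ x3) ∧ ¬(x2 ∧ x3)) ∨ x3) ∨ ¬x1)   (De Morgan)
⇔ (((x2 ∨ x3) ∧ (¬x2 ∨ ¬x3)) ∨ x3 ∨ x1) ∧ ((¬((x2 ∨ x3) ∧ ¬(x2 ∧ x3)) ∧ ¬x3) ∨ ¬x1)   (De Morgan)
⇔ (((x2 ∨ x3) ∧ (¬x2 ∨ ¬x3)) ∨ x3 ∨ x1) ∧ (((¬(x2 ∨ x3) ∨ ¬¬(x2 ∧ x3)) ∧ ¬x3) ∨ ¬x1)   (De Morgan)
⇔ (((x2 ∨ x3) ∧ (¬x2 ∨ ¬x3)) ∨ x3 ∨ x1) ∧ ((((¬x2 ∧ ¬x3) ∨ ¬¬(x2 ∧ x3)) ∧ ¬x3) ∨ ¬x1)   (De Morgan)
⇔ (((x2 ∨ x3) ∧ (¬x2 ∨ ¬x3)) ∨ x3 ∨ x1) ∧ ((((¬x2 ∧ ¬x3) ∨ (x2 ∧ x3)) ∧ ¬x3) ∨ ¬x1)   (double negation)
⇔ (x2 ∨ x3 ∨ x3 ∨ x1) ∧ (¬x2 ∨ ¬x3 ∨ x3 ∨ x1) ∧ (¬x2 ∨ x2 ∨ ¬x1) ∧ (¬x2 ∨ x3 ∨ ¬x1) ∧ (¬x3 ∨ x2 ∨ ¬x1) ∧ (¬x3 ∨ x3 ∨ ¬x1) ∧ (¬x3 ∨ ¬x1)   (distribute ∨ over ∧)
⇔ (x2 ∨ x3 ∨ x1) ∧ (¬x2 ∨ x3 ∨ ¬x1) ∧ (¬x3 ∨ ¬x1)   (simplify)

(x2 ∨ x3 ∨ x1) ∧ (¬x2 ∨ x3 ∨ ¬x1) ∧ (¬x3 ∨ ¬x1)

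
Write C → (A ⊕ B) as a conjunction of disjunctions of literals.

C → (A ⊕ B)
≡ ¬C ∨ (A ⊕ B)   (eliminate →)
≡ ¬C ∨ ((A ∨ B) ∧ ¬(A ∧ B))   (expand ⊕)
≡ ¬C ∨ ((A ∨ B) ∧ (¬A ∨ ¬B))   (De Morgan)
≡ (¬C ∨ A ∨ B) ∧ (¬C ∨ ¬A ∨ ¬B)   (distribute ∨ over ∧)

(¬C ∨ A ∨ B) ∧ (¬C ∨ ¬A ∨ ¬B)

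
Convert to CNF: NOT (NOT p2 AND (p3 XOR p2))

p2 OR NOT p3

NOT (NOT p2 AND (p3 XOR p2))
≡ NOT (NOT p2 AND (p3 OR p2) AND NOT (p3 AND p2))   (expand XOR)
≡ NOT NOT p2 OR NOT (p3 OR p2) OR NOT NOT (p3 AND p2)   (De Morgan)
≡ p2 OR NOT (p3 OR p2) OR NOT NOT (p3 AND p2)   (double negation)
≡ p2 OR (NOT p3 AND NOT p2) OR NOT NOT (p3 AND p2)   (De Morgan)
≡ p2 OR (NOT p3 AND NOT p2) OR (p3 AND p2)   (double negation)
≡ (p2 OR NOT p3 OR p3) AND (p2 OR NOT p3 OR p2) AND (p2 OR NOT p2 OR p3) AND (p2 OR NOT p2 OR p2)   (distribute OR over AND)
≡ p2 OR NOT p3   (simplify)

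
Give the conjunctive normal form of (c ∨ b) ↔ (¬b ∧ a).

(c ∨ b) ↔ (¬b ∧ a)
≡ ((c ∨ b) → (¬b ∧ a)) ∧ ((¬b ∧ a) → (c ∨ b))   (eliminate ↔)
≡ (¬(c ∨ b) ∨ (¬b ∧ a)) ∧ ((¬b ∧ a) → (c ∨ b))   (eliminate →)
≡ (¬(c ∨ b) ∨ (¬b ∧ a)) ∧ (¬(¬b ∧ a) ∨ c ∨ b)   (eliminate →)
≡ ((¬c ∧ ¬b) ∨ (¬b ∧ a)) ∧ (¬(¬b ∧ a) ∨ c ∨ b)   (De Morgan)
≡ ((¬c ∧ ¬b) ∨ (¬b ∧ a)) ∧ (¬¬b ∨ ¬a ∨ c ∨ b)   (De Morgan)
≡ ((¬c ∧ ¬b) ∨ (¬b ∧ a)) ∧ (b ∨ ¬a ∨ c ∨ b)   (double negation)
≡ (¬c ∨ ¬b) ∧ (¬c ∨ a) ∧ (¬b ∨ ¬b) ∧ (¬b ∨ a) ∧ (b ∨ ¬a ∨ c ∨ b)   (distribute ∨ over ∧)
≡ (¬c ∨ a) ∧ ¬b ∧ (b ∨ ¬a ∨ c)   (simplify)

(¬c ∨ a) ∧ ¬b ∧ (b ∨ ¬a ∨ c)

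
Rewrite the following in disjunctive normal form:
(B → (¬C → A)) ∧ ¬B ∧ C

(B → (¬C → A)) ∧ ¬B ∧ C
= (¬B ∨ (¬C → A)) ∧ ¬B ∧ C   — eliminate →
= (¬B ∨ ¬¬C ∨ A) ∧ ¬B ∧ C   — eliminate →
= (¬B ∨ C ∨ A) ∧ ¬B ∧ C   — double negation
= (¬B ∧ ¬B ∧ C) ∨ (C ∧ ¬B ∧ C) ∨ (A ∧ ¬B ∧ C)   — distribute ∧ over ∨
= ¬B ∧ C   — simplify

¬B ∧ C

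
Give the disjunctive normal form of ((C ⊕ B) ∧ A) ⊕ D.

(C ∧ ¬B ∧ A ∧ ¬D) ∨ (¬C ∧ B ∧ A ∧ ¬D) ∨ (¬C ∧ ¬B ∧ D) ∨ (B ∧ C ∧ D) ∨ (¬A ∧ D)

((C ⊕ B) ∧ A) ⊕ D
≡ ((C ⊕ B) ∧ A ∧ ¬D) ∨ (¬((C ⊕ B) ∧ A) ∧ D)   — expand ⊕
≡ (((C ∧ ¬B) ∨ (¬C ∧ B)) ∧ A ∧ ¬D) ∨ (¬((C ⊕ B) ∧ A) ∧ D)   — expand ⊕
≡ (((C ∧ ¬B) ∨ (¬C ∧ B)) ∧ A ∧ ¬D) ∨ (¬(((C ∧ ¬B) ∨ (¬C ∧ B)) ∧ A) ∧ D)   — expand ⊕
≡ (((C ∧ ¬B) ∨ (¬C ∧ B)) ∧ A ∧ ¬D) ∨ ((¬((C ∧ ¬B) ∨ (¬C ∧ B)) ∨ ¬A) ∧ D)   — De Morgan
≡ (((C ∧ ¬B) ∨ (¬C ∧ B)) ∧ A ∧ ¬D) ∨ (((¬(C ∧ ¬B) ∧ ¬(¬C ∧ B)) ∨ ¬A) ∧ D)   — De Morgan
≡ (((C ∧ ¬B) ∨ (¬C ∧ B)) ∧ A ∧ ¬D) ∨ ((((¬C ∨ ¬¬B) ∧ ¬(¬C ∧ B)) ∨ ¬A) ∧ D)   — De Morgan
≡ (((C ∧ ¬B) ∨ (¬C ∧ B)) ∧ A ∧ ¬D) ∨ ((((¬C ∨ B) ∧ ¬(¬C ∧ B)) ∨ ¬A) ∧ D)   — double negation
≡ (((C ∧ ¬B) ∨ (¬C ∧ B)) ∧ A ∧ ¬D) ∨ ((((¬C ∨ B) ∧ (¬¬C ∨ ¬B)) ∨ ¬A) ∧ D)   — De Morgan
≡ (((C ∧ ¬B) ∨ (¬C ∧ B)) ∧ A ∧ ¬D) ∨ ((((¬C ∨ B) ∧ (C ∨ ¬B)) ∨ ¬A) ∧ D)   — double negation
≡ (C ∧ ¬B ∧ A ∧ ¬D) ∨ (¬C ∧ B ∧ A ∧ ¬D) ∨ (¬C ∧ C ∧ D) ∨ (¬C ∧ ¬B ∧ D) ∨ (B ∧ C ∧ D) ∨ (B ∧ ¬B ∧ D) ∨ (¬A ∧ D)   — distribute ∧ over ∨
≡ (C ∧ ¬B ∧ A ∧ ¬D) ∨ (¬C ∧ B ∧ A ∧ ¬D) ∨ (¬C ∧ ¬B ∧ D) ∨ (B ∧ C ∧ D) ∨ (¬A ∧ D)   — simplify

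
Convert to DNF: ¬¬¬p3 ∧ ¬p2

¬p3 ∧ ¬p2

¬¬¬p3 ∧ ¬p2
⇔ ¬p3 ∧ ¬p2   — double negation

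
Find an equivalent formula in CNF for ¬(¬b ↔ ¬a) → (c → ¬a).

b ∨ ¬a ∨ ¬c

¬(¬b ↔ ¬a) → (c → ¬a)
≡ ¬¬(¬b ↔ ¬a) ∨ (c → ¬a)   [eliminate →]
≡ ¬¬((¬b → ¬a) ∧ (¬a → ¬b)) ∨ (c → ¬a)   [eliminate ↔]
≡ ¬¬((¬¬b ∨ ¬a) ∧ (¬a → ¬b)) ∨ (c → ¬a)   [eliminate →]
≡ ¬¬((¬¬b ∨ ¬a) ∧ (¬¬a ∨ ¬b)) ∨ (c → ¬a)   [eliminate →]
≡ ¬¬((¬¬b ∨ ¬a) ∧ (¬¬a ∨ ¬b)) ∨ ¬c ∨ ¬a   [eliminate →]
≡ ((¬¬b ∨ ¬a) ∧ (¬¬a ∨ ¬b)) ∨ ¬c ∨ ¬a   [double negation]
≡ ((b ∨ ¬a) ∧ (¬¬a ∨ ¬b)) ∨ ¬c ∨ ¬a   [double negation]
≡ ((b ∨ ¬a) ∧ (a ∨ ¬b)) ∨ ¬c ∨ ¬a   [double negation]
≡ (b ∨ ¬a ∨ ¬c ∨ ¬a) ∧ (a ∨ ¬b ∨ ¬c ∨ ¬a)   [distribute ∨ over ∧]
≡ b ∨ ¬a ∨ ¬c   [simplify]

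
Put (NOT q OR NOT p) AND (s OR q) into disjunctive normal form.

(NOT q OR NOT p) AND (s OR q)
⇔ (NOT q AND s) OR (NOT q AND q) OR (NOT p AND s) OR (NOT p AND q)   (distribute AND over OR)
⇔ (NOT q AND s) OR (NOT p AND s) OR (NOT p AND q)   (simplify)

(NOT q AND s) OR (NOT p AND s) OR (NOT p AND q)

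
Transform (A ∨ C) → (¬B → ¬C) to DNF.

B ∨ ¬C

(A ∨ C) → (¬B → ¬C)
≡ ¬(A ∨ C) ∨ (¬B → ¬C)   [eliminate →]
≡ ¬(A ∨ C) ∨ ¬¬B ∨ ¬C   [eliminate →]
≡ (¬A ∧ ¬C) ∨ ¬¬B ∨ ¬C   [De Morgan]
≡ (¬A ∧ ¬C) ∨ B ∨ ¬C   [double negation]
≡ B ∨ ¬C   [simplify]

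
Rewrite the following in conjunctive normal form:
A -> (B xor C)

A -> (B xor C)
≡ ~A | (B xor C)   — eliminate ->
≡ ~A | ((B | C) & ~(B & C))   — expand xor
≡ ~A | ((B | C) & (~B | ~C))   — De Morgan
≡ (~A | B | C) & (~A | ~B | ~C)   — distribute | over &

(~A | B | C) & (~A | ~B | ~C)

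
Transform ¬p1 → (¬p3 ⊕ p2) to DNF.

¬p1 → (¬p3 ⊕ p2)
= ¬¬p1 ∨ (¬p3 ⊕ p2)   — eliminate →
= ¬¬p1 ∨ (¬p3 ∧ ¬p2) ∨ (¬¬p3 ∧ p2)   — expand ⊕
= p1 ∨ (¬p3 ∧ ¬p2) ∨ (¬¬p3 ∧ p2)   — double negation
= p1 ∨ (¬p3 ∧ ¬p2) ∨ (p3 ∧ p2)   — double negation

p1 ∨ (¬p3 ∧ ¬p2) ∨ (p3 ∧ p2)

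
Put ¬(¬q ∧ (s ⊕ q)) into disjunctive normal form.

q ∨ (¬s ∧ ¬q)

¬(¬q ∧ (s ⊕ q))
≡ ¬(¬q ∧ ((s ∧ ¬q) ∨ (¬s ∧ q)))   [expand ⊕]
≡ ¬¬q ∨ ¬((s ∧ ¬q) ∨ (¬s ∧ q))   [De Morgan]
≡ q ∨ ¬((s ∧ ¬q) ∨ (¬s ∧ q))   [double negation]
≡ q ∨ (¬(s ∧ ¬q) ∧ ¬(¬s ∧ q))   [De Morgan]
≡ q ∨ ((¬s ∨ ¬¬q) ∧ ¬(¬s ∧ q))   [De Morgan]
≡ q ∨ ((¬s ∨ q) ∧ ¬(¬s ∧ q))   [double negation]
≡ q ∨ ((¬s ∨ q) ∧ (¬¬s ∨ ¬q))   [De Morgan]
≡ q ∨ ((¬s ∨ q) ∧ (s ∨ ¬q))   [double negation]
≡ q ∨ (¬s ∧ s) ∨ (¬s ∧ ¬q) ∨ (q ∧ s) ∨ (q ∧ ¬q)   [distribute ∧ over ∨]
≡ q ∨ (¬s ∧ ¬q)   [simplify]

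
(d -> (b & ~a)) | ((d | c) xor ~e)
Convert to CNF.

(~d | b | e) & (~d | ~a | e)

(d -> (b & ~a)) | ((d | c) xor ~e)
= ~d | (b & ~a) | ((d | c) xor ~e)   [eliminate ->]
= ~d | (b & ~a) | ((d | c | ~e) & ~((d | c) & ~e))   [expand xor]
= ~d | (b & ~a) | ((d | c | ~e) & (~(d | c) | ~~e))   [De Morgan]
= ~d | (b & ~a) | ((d | c | ~e) & ((~d & ~c) | ~~e))   [De Morgan]
= ~d | (b & ~a) | ((d | c | ~e) & ((~d & ~c) | e))   [double negation]
= (~d | b | d | c | ~e) & (~d | b | ~d | e) & (~d | b | ~c | e) & (~d | ~a | d | c | ~e) & (~d | ~a | ~d | e) & (~d | ~a | ~c | e)   [distribute | over &]
= (~d | b | e) & (~d | ~a | e)   [simplify]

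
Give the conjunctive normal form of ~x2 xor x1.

(~x2 | x1) & (x2 | ~x1)

~x2 xor x1
≡ (~x2 | x1) & ~(~x2 & x1)
≡ (~x2 | x1) & (~~x2 | ~x1)
≡ (~x2 | x1) & (x2 | ~x1)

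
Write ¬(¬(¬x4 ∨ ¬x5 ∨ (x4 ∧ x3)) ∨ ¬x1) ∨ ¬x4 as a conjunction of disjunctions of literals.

¬(¬(¬x4 ∨ ¬x5 ∨ (x4 ∧ x3)) ∨ ¬x1) ∨ ¬x4
≡ (¬¬(¬x4 ∨ ¬x5 ∨ (x4 ∧ x3)) ∧ ¬¬x1) ∨ ¬x4   — De Morgan
≡ ((¬x4 ∨ ¬x5 ∨ (x4 ∧ x3)) ∧ ¬¬x1) ∨ ¬x4   — double negation
≡ ((¬x4 ∨ ¬x5 ∨ (x4 ∧ x3)) ∧ x1) ∨ ¬x4   — double negation
≡ (¬x4 ∨ ¬x5 ∨ x4 ∨ ¬x4) ∧ (¬x4 ∨ ¬x5 ∨ x3 ∨ ¬x4) ∧ (x1 ∨ ¬x4)   — distribute ∨ over ∧
≡ (¬x4 ∨ ¬x5 ∨ x3) ∧ (x1 ∨ ¬x4)   — simplify

(¬x4 ∨ ¬x5 ∨ x3) ∧ (x1 ∨ ¬x4)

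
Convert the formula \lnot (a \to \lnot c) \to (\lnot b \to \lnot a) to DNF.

\lnot a \lor \lnot c \lor b

\lnot (a \to \lnot c) \to (\lnot b \to \lnot a)
= \lnot \lnot (a \to \lnot c) \lor (\lnot b \to \lnot a)   [eliminate \to]
= \lnot \lnot (\lnot a \lor \lnot c) \lor (\lnot b \to \lnot a)   [eliminate \to]
= \lnot \lnot (\lnot a \lor \lnot c) \lor \lnot \lnot b \lor \lnot a   [eliminate \to]
= \lnot a \lor \lnot c \lor \lnot \lnot b \lor \lnot a   [double negation]
= \lnot a \lor \lnot c \lor b \lor \lnot a   [double negation]
= \lnot a \lor \lnot c \lor b   [simplify]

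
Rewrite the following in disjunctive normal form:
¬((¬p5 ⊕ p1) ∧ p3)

(p5 ∧ ¬p1) ∨ (p1 ∧ ¬p5) ∨ ¬p3

¬((¬p5 ⊕ p1) ∧ p3)
= ¬(((¬p5 ∧ ¬p1) ∨ (¬¬p5 ∧ p1)) ∧ p3)
= ¬((¬p5 ∧ ¬p1) ∨ (¬¬p5 ∧ p1)) ∨ ¬p3
= (¬(¬p5 ∧ ¬p1) ∧ ¬(¬¬p5 ∧ p1)) ∨ ¬p3
= ((¬¬p5 ∨ ¬¬p1) ∧ ¬(¬¬p5 ∧ p1)) ∨ ¬p3
= ((p5 ∨ ¬¬p1) ∧ ¬(¬¬p5 ∧ p1)) ∨ ¬p3
= ((p5 ∨ p1) ∧ ¬(¬¬p5 ∧ p1)) ∨ ¬p3
= ((p5 ∨ p1) ∧ (¬¬¬p5 ∨ ¬p1)) ∨ ¬p3
= ((p5 ∨ p1) ∧ (¬p5 ∨ ¬p1)) ∨ ¬p3
= (p5 ∧ ¬p5) ∨ (p5 ∧ ¬p1) ∨ (p1 ∧ ¬p5) ∨ (p1 ∧ ¬p1) ∨ ¬p3
= (p5 ∧ ¬p1) ∨ (p1 ∧ ¬p5) ∨ ¬p3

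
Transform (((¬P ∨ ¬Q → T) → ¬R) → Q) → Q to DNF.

¬Q ∧ ¬T ∨ ¬R ∧ ¬Q ∨ Q

(((¬P ∨ ¬Q → T) → ¬R) → Q) → Q
≡ ¬(((¬P ∨ ¬Q → T) → ¬R) → Q) ∨ Q   (eliminate →)
≡ ¬(¬((¬P ∨ ¬Q → T) → ¬R) ∨ Q) ∨ Q   (eliminate →)
≡ ¬(¬(¬(¬P ∨ ¬Q → T) ∨ ¬R) ∨ Q) ∨ Q   (eliminate →)
≡ ¬(¬(¬(¬(¬P ∨ ¬Q) ∨ T) ∨ ¬R) ∨ Q) ∨ Q   (eliminate →)
≡ ¬¬(¬(¬(¬P ∨ ¬Q) ∨ T) ∨ ¬R) ∧ ¬Q ∨ Q   (De Morgan)
≡ (¬(¬(¬P ∨ ¬Q) ∨ T) ∨ ¬R) ∧ ¬Q ∨ Q   (double negation)
≡ (¬¬(¬P ∨ ¬Q) ∧ ¬T ∨ ¬R) ∧ ¬Q ∨ Q   (De Morgan)
≡ ((¬P ∨ ¬Q) ∧ ¬T ∨ ¬R) ∧ ¬Q ∨ Q   (double negation)
≡ ¬P ∧ ¬T ∧ ¬Q ∨ ¬Q ∧ ¬T ∧ ¬Q ∨ ¬R ∧ ¬Q ∨ Q   (distribute ∧ over ∨)
≡ ¬Q ∧ ¬T ∨ ¬R ∧ ¬Q ∨ Q   (simplify)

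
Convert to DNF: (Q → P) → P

(Q → P) → P
⇔ ¬(Q → P) ∨ P   — eliminate →
⇔ ¬(¬Q ∨ P) ∨ P   — eliminate →
⇔ (¬¬Q ∧ ¬P) ∨ P   — De Morgan
⇔ (Q ∧ ¬P) ∨ P   — double negation

(Q ∧ ¬P) ∨ P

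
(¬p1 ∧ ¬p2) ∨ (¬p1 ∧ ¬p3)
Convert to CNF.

¬p1 ∧ (¬p2 ∨ ¬p3)

(¬p1 ∧ ¬p2) ∨ (¬p1 ∧ ¬p3)
≡ (¬p1 ∨ ¬p1) ∧ (¬p1 ∨ ¬p3) ∧ (¬p2 ∨ ¬p1) ∧ (¬p2 ∨ ¬p3)
≡ ¬p1 ∧ (¬p2 ∨ ¬p3)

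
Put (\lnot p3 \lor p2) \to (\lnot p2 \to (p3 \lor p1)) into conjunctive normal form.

p3 \lor p2 \lor p1

(\lnot p3 \lor p2) \to (\lnot p2 \to (p3 \lor p1))
⇔ \lnot (\lnot p3 \lor p2) \lor (\lnot p2 \to (p3 \lor p1))   — eliminate \to
⇔ \lnot (\lnot p3 \lor p2) \lor \lnot \lnot p2 \lor p3 \lor p1   — eliminate \to
⇔ (\lnot \lnot p3 \land \lnot p2) \lor \lnot \lnot p2 \lor p3 \lor p1   — De Morgan
⇔ (p3 \land \lnot p2) \lor \lnot \lnot p2 \lor p3 \lor p1   — double negation
⇔ (p3 \land \lnot p2) \lor p2 \lor p3 \lor p1   — double negation
⇔ (p3 \lor p2 \lor p3 \lor p1) \land (\lnot p2 \lor p2 \lor p3 \lor p1)   — distribute \lor over \land
⇔ p3 \lor p2 \lor p1   — simplify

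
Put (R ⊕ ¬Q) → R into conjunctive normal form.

(R ⊕ ¬Q) → R
≡ ¬(R ⊕ ¬Q) ∨ R
≡ ¬((R ∨ ¬Q) ∧ ¬(R ∧ ¬Q)) ∨ R
≡ ¬(R ∨ ¬Q) ∨ ¬¬(R ∧ ¬Q) ∨ R
≡ (¬R ∧ ¬¬Q) ∨ ¬¬(R ∧ ¬Q) ∨ R
≡ (¬R ∧ Q) ∨ ¬¬(R ∧ ¬Q) ∨ R
≡ (¬R ∧ Q) ∨ (R ∧ ¬Q) ∨ R
≡ (¬R ∨ R ∨ R) ∧ (¬R ∨ ¬Q ∨ R) ∧ (Q ∨ R ∨ R) ∧ (Q ∨ ¬Q ∨ R)
≡ Q ∨ R

Q ∨ R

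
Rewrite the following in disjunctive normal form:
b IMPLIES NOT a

NOT b OR NOT a

b IMPLIES NOT a
⇔ NOT b OR NOT a   (eliminate IMPLIES)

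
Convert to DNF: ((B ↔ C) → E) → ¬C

((B ↔ C) → E) → ¬C
= ¬((B ↔ C) → E) ∨ ¬C   — eliminate →
= ¬(¬(B ↔ C) ∨ E) ∨ ¬C   — eliminate →
= ¬(¬((B → C) ∧ (C → B)) ∨ E) ∨ ¬C   — eliminate ↔
= ¬(¬((¬B ∨ C) ∧ (C → B)) ∨ E) ∨ ¬C   — eliminate →
= ¬(¬((¬B ∨ C) ∧ (¬C ∨ B)) ∨ E) ∨ ¬C   — eliminate →
= (¬¬((¬B ∨ C) ∧ (¬C ∨ B)) ∧ ¬E) ∨ ¬C   — De Morgan
= ((¬B ∨ C) ∧ (¬C ∨ B) ∧ ¬E) ∨ ¬C   — double negation
= (¬B ∧ ¬C ∧ ¬E) ∨ (¬B ∧ B ∧ ¬E) ∨ (C ∧ ¬C ∧ ¬E) ∨ (C ∧ B ∧ ¬E) ∨ ¬C   — distribute ∧ over ∨
= (C ∧ B ∧ ¬E) ∨ ¬C   — simplify

(C ∧ B ∧ ¬E) ∨ ¬C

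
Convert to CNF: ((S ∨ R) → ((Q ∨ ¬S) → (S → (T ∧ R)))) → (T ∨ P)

(Q ∨ ¬S ∨ T ∨ P) ∧ (S ∨ T ∨ P)

((S ∨ R) → ((Q ∨ ¬S) → (S → (T ∧ R)))) → (T ∨ P)
≡ ¬((S ∨ R) → ((Q ∨ ¬S) → (S → (T ∧ R)))) ∨ T ∨ P   — eliminate →
≡ ¬(¬(S ∨ R) ∨ ((Q ∨ ¬S) → (S → (T ∧ R)))) ∨ T ∨ P   — eliminate →
≡ ¬(¬(S ∨ R) ∨ ¬(Q ∨ ¬S) ∨ (S → (T ∧ R))) ∨ T ∨ P   — eliminate →
≡ ¬(¬(S ∨ R) ∨ ¬(Q ∨ ¬S) ∨ ¬S ∨ (T ∧ R)) ∨ T ∨ P   — eliminate →
≡ (¬¬(S ∨ R) ∧ ¬¬(Q ∨ ¬S) ∧ ¬¬S ∧ ¬(T ∧ R)) ∨ T ∨ P   — De Morgan
≡ ((S ∨ R) ∧ ¬¬(Q ∨ ¬S) ∧ ¬¬S ∧ ¬(T ∧ R)) ∨ T ∨ P   — double negation
≡ ((S ∨ R) ∧ (Q ∨ ¬S) ∧ ¬¬S ∧ ¬(T ∧ R)) ∨ T ∨ P   — double negation
≡ ((S ∨ R) ∧ (Q ∨ ¬S) ∧ S ∧ ¬(T ∧ R)) ∨ T ∨ P   — double negation
≡ ((S ∨ R) ∧ (Q ∨ ¬S) ∧ S ∧ (¬T ∨ ¬R)) ∨ T ∨ P   — De Morgan
≡ (S ∨ R ∨ T ∨ P) ∧ (Q ∨ ¬S ∨ T ∨ P) ∧ (S ∨ T ∨ P) ∧ (¬T ∨ ¬R ∨ T ∨ P)   — distribute ∨ over ∧
≡ (Q ∨ ¬S ∨ T ∨ P) ∧ (S ∨ T ∨ P)   — simplify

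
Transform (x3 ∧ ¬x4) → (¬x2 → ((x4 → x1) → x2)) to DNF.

(x3 ∧ ¬x4) → (¬x2 → ((x4 → x1) → x2))
= ¬(x3 ∧ ¬x4) ∨ (¬x2 → ((x4 → x1) → x2))   [eliminate →]
= ¬(x3 ∧ ¬x4) ∨ ¬¬x2 ∨ ((x4 → x1) → x2)   [eliminate →]
= ¬(x3 ∧ ¬x4) ∨ ¬¬x2 ∨ ¬(x4 → x1) ∨ x2   [eliminate →]
= ¬(x3 ∧ ¬x4) ∨ ¬¬x2 ∨ ¬(¬x4 ∨ x1) ∨ x2   [eliminate →]
= ¬x3 ∨ ¬¬x4 ∨ ¬¬x2 ∨ ¬(¬x4 ∨ x1) ∨ x2   [De Morgan]
= ¬x3 ∨ x4 ∨ ¬¬x2 ∨ ¬(¬x4 ∨ x1) ∨ x2   [double negation]
= ¬x3 ∨ x4 ∨ x2 ∨ ¬(¬x4 ∨ x1) ∨ x2   [double negation]
= ¬x3 ∨ x4 ∨ x2 ∨ (¬¬x4 ∧ ¬x1) ∨ x2   [De Morgan]
= ¬x3 ∨ x4 ∨ x2 ∨ (x4 ∧ ¬x1) ∨ x2   [double negation]
= ¬x3 ∨ x4 ∨ x2   [simplify]

¬x3 ∨ x4 ∨ x2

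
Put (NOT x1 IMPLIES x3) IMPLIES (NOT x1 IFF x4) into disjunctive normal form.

(NOT x1 IMPLIES x3) IMPLIES (NOT x1 IFF x4)
= NOT (NOT x1 IMPLIES x3) OR (NOT x1 IFF x4)   — eliminate IMPLIES
= NOT (NOT NOT x1 OR x3) OR (NOT x1 IFF x4)   — eliminate IMPLIES
= NOT (NOT NOT x1 OR x3) OR ((NOT x1 IMPLIES x4) AND (x4 IMPLIES NOT x1))   — eliminate IFF
= NOT (NOT NOT x1 OR x3) OR ((NOT NOT x1 OR x4) AND (x4 IMPLIES NOT x1))   — eliminate IMPLIES
= NOT (NOT NOT x1 OR x3) OR ((NOT NOT x1 OR x4) AND (NOT x4 OR NOT x1))   — eliminate IMPLIES
= (NOT NOT NOT x1 AND NOT x3) OR ((NOT NOT x1 OR x4) AND (NOT x4 OR NOT x1))   — De Morgan
= (NOT x1 AND NOT x3) OR ((NOT NOT x1 OR x4) AND (NOT x4 OR NOT x1))   — double negation
= (NOT x1 AND NOT x3) OR ((x1 OR x4) AND (NOT x4 OR NOT x1))   — double negation
= (NOT x1 AND NOT x3) OR (x1 AND NOT x4) OR (x1 AND NOT x1) OR (x4 AND NOT x4) OR (x4 AND NOT x1)   — distribute AND over OR
= (NOT x1 AND NOT x3) OR (x1 AND NOT x4) OR (x4 AND NOT x1)   — simplify

(NOT x1 AND NOT x3) OR (x1 AND NOT x4) OR (x4 AND NOT x1)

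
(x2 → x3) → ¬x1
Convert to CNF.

(x2 ∨ ¬x1) ∧ (¬x3 ∨ ¬x1)

(x2 → x3) → ¬x1
≡ ¬(x2 → x3) ∨ ¬x1   [eliminate →]
≡ ¬(¬x2 ∨ x3) ∨ ¬x1   [eliminate →]
≡ (¬¬x2 ∧ ¬x3) ∨ ¬x1   [De Morgan]
≡ (x2 ∧ ¬x3) ∨ ¬x1   [double negation]
≡ (x2 ∨ ¬x1) ∧ (¬x3 ∨ ¬x1)   [distribute ∨ over ∧]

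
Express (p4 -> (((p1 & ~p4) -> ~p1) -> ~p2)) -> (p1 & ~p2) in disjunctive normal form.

(p4 -> (((p1 & ~p4) -> ~p1) -> ~p2)) -> (p1 & ~p2)
≡ ~(p4 -> (((p1 & ~p4) -> ~p1) -> ~p2)) | (p1 & ~p2)   [eliminate ->]
≡ ~(~p4 | (((p1 & ~p4) -> ~p1) -> ~p2)) | (p1 & ~p2)   [eliminate ->]
≡ ~(~p4 | ~((p1 & ~p4) -> ~p1) | ~p2) | (p1 & ~p2)   [eliminate ->]
≡ ~(~p4 | ~(~(p1 & ~p4) | ~p1) | ~p2) | (p1 & ~p2)   [eliminate ->]
≡ (~~p4 & ~~(~(p1 & ~p4) | ~p1) & ~~p2) | (p1 & ~p2)   [De Morgan]
≡ (p4 & ~~(~(p1 & ~p4) | ~p1) & ~~p2) | (p1 & ~p2)   [double negation]
≡ (p4 & (~(p1 & ~p4) | ~p1) & ~~p2) | (p1 & ~p2)   [double negation]
≡ (p4 & (~p1 | ~~p4 | ~p1) & ~~p2) | (p1 & ~p2)   [De Morgan]
≡ (p4 & (~p1 | p4 | ~p1) & ~~p2) | (p1 & ~p2)   [double negation]
≡ (p4 & (~p1 | p4 | ~p1) & p2) | (p1 & ~p2)   [double negation]
≡ (p4 & ~p1 & p2) | (p4 & p4 & p2) | (p4 & ~p1 & p2) | (p1 & ~p2)   [distribute & over |]
≡ (p4 & p2) | (p1 & ~p2)   [simplify]

(p4 & p2) | (p1 & ~p2)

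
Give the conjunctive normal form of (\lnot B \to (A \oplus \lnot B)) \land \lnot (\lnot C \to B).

(B \lor \lnot A) \land \lnot C \land \lnot B

(\lnot B \to (A \oplus \lnot B)) \land \lnot (\lnot C \to B)
⇔ (\lnot \lnot B \lor (A \oplus \lnot B)) \land \lnot (\lnot C \to B)   [eliminate \to]
⇔ (\lnot \lnot B \lor ((A \lor \lnot B) \land \lnot (A \land \lnot B))) \land \lnot (\lnot C \to B)   [expand \oplus]
⇔ (\lnot \lnot B \lor ((A \lor \lnot B) \land \lnot (A \land \lnot B))) \land \lnot (\lnot \lnot C \lor B)   [eliminate \to]
⇔ (B \lor ((A \lor \lnot B) \land \lnot (A \land \lnot B))) \land \lnot (\lnot \lnot C \lor B)   [double negation]
⇔ (B \lor ((A \lor \lnot B) \land (\lnot A \lor \lnot \lnot B))) \land \lnot (\lnot \lnot C \lor B)   [De Morgan]
⇔ (B \lor ((A \lor \lnot B) \land (\lnot A \lor B))) \land \lnot (\lnot \lnot C \lor B)   [double negation]
⇔ (B \lor ((A \lor \lnot B) \land (\lnot A \lor B))) \land \lnot \lnot \lnot C \land \lnot B   [De Morgan]
⇔ (B \lor ((A \lor \lnot B) \land (\lnot A \lor B))) \land \lnot C \land \lnot B   [double negation]
⇔ (B \lor A \lor \lnot B) \land (B \lor \lnot A \lor B) \land \lnot C \land \lnot B   [distribute \lor over \land]
⇔ (B \lor \lnot A) \land \lnot C \land \lnot B   [simplify]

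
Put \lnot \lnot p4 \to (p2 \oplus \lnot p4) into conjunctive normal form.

\lnot p4 \lor p2

\lnot \lnot p4 \to (p2 \oplus \lnot p4)
⇔ \lnot \lnot \lnot p4 \lor (p2 \oplus \lnot p4)   — eliminate \to
⇔ \lnot \lnot \lnot p4 \lor ((p2 \lor \lnot p4) \land \lnot (p2 \land \lnot p4))   — expand \oplus
⇔ \lnot p4 \lor ((p2 \lor \lnot p4) \land \lnot (p2 \land \lnot p4))   — double negation
⇔ \lnot p4 \lor ((p2 \lor \lnot p4) \land (\lnot p2 \lor \lnot \lnot p4))   — De Morgan
⇔ \lnot p4 \lor ((p2 \lor \lnot p4) \land (\lnot p2 \lor p4))   — double negation
⇔ (\lnot p4 \lor p2 \lor \lnot p4) \land (\lnot p4 \lor \lnot p2 \lor p4)   — distribute \lor over \land
⇔ \lnot p4 \lor p2   — simplify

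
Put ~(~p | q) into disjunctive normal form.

p & ~q

~(~p | q)
⇔ ~~p & ~q   [De Morgan]
⇔ p & ~q   [double negation]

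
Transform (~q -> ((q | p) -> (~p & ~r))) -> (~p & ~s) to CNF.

(~q | ~p) & (~q | ~s) & (q | p | ~s) & (p | r | ~s)

(~q -> ((q | p) -> (~p & ~r))) -> (~p & ~s)
≡ ~(~q -> ((q | p) -> (~p & ~r))) | (~p & ~s)   [eliminate ->]
≡ ~(~~q | ((q | p) -> (~p & ~r))) | (~p & ~s)   [eliminate ->]
≡ ~(~~q | ~(q | p) | (~p & ~r)) | (~p & ~s)   [eliminate ->]
≡ (~~~q & ~~(q | p) & ~(~p & ~r)) | (~p & ~s)   [De Morgan]
≡ (~q & ~~(q | p) & ~(~p & ~r)) | (~p & ~s)   [double negation]
≡ (~q & (q | p) & ~(~p & ~r)) | (~p & ~s)   [double negation]
≡ (~q & (q | p) & (~~p | ~~r)) | (~p & ~s)   [De Morgan]
≡ (~q & (q | p) & (p | ~~r)) | (~p & ~s)   [double negation]
≡ (~q & (q | p) & (p | r)) | (~p & ~s)   [double negation]
≡ (~q | ~p) & (~q | ~s) & (q | p | ~p) & (q | p | ~s) & (p | r | ~p) & (p | r | ~s)   [distribute | over &]
≡ (~q | ~p) & (~q | ~s) & (q | p | ~s) & (p | r | ~s)   [simplify]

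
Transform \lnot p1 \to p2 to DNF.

\lnot p1 \to p2
⇔ \lnot \lnot p1 \lor p2   [eliminate \to]
⇔ p1 \lor p2   [double negation]

p1 \lor p2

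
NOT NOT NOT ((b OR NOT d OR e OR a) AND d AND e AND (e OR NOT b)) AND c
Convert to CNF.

(NOT e OR NOT d) AND c

NOT NOT NOT ((b OR NOT d OR e OR a) AND d AND e AND (e OR NOT b)) AND c
= NOT ((b OR NOT d OR e OR a) AND d AND e AND (e OR NOT b)) AND c
= (NOT (b OR NOT d OR e OR a) OR NOT d OR NOT e OR NOT (e OR NOT b)) AND c
= ((NOT b AND NOT NOT d AND NOT e AND NOT a) OR NOT d OR NOT e OR NOT (e OR NOT b)) AND c
= ((NOT b AND d AND NOT e AND NOT a) OR NOT d OR NOT e OR NOT (e OR NOT b)) AND c
= ((NOT b AND d AND NOT e AND NOT a) OR NOT d OR NOT e OR (NOT e AND NOT NOT b)) AND c
= ((NOT b AND d AND NOT e AND NOT a) OR NOT d OR NOT e OR (NOT e AND b)) AND c
= (NOT b OR NOT d OR NOT e OR NOT e) AND (NOT b OR NOT d OR NOT e OR b) AND (d OR NOT d OR NOT e OR NOT e) AND (d OR NOT d OR NOT e OR b) AND (NOT e OR NOT d OR NOT e OR NOT e) AND (NOT e OR NOT d OR NOT e OR b) AND (NOT a OR NOT d OR NOT e OR NOT e) AND (NOT a OR NOT d OR NOT e OR b) AND c
= (NOT e OR NOT d) AND c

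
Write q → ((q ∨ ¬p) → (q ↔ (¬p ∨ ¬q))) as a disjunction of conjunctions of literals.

¬q ∨ (¬p ∧ q)

q → ((q ∨ ¬p) → (q ↔ (¬p ∨ ¬q)))
≡ ¬q ∨ ((q ∨ ¬p) → (q ↔ (¬p ∨ ¬q)))   — eliminate →
≡ ¬q ∨ ¬(q ∨ ¬p) ∨ (q ↔ (¬p ∨ ¬q))   — eliminate →
≡ ¬q ∨ ¬(q ∨ ¬p) ∨ ((q → (¬p ∨ ¬q)) ∧ ((¬p ∨ ¬q) → q))   — eliminate ↔
≡ ¬q ∨ ¬(q ∨ ¬p) ∨ ((¬q ∨ ¬p ∨ ¬q) ∧ ((¬p ∨ ¬q) → q))   — eliminate →
≡ ¬q ∨ ¬(q ∨ ¬p) ∨ ((¬q ∨ ¬p ∨ ¬q) ∧ (¬(¬p ∨ ¬q) ∨ q))   — eliminate →
≡ ¬q ∨ (¬q ∧ ¬¬p) ∨ ((¬q ∨ ¬p ∨ ¬q) ∧ (¬(¬p ∨ ¬q) ∨ q))   — De Morgan
≡ ¬q ∨ (¬q ∧ p) ∨ ((¬q ∨ ¬p ∨ ¬q) ∧ (¬(¬p ∨ ¬q) ∨ q))   — double negation
≡ ¬q ∨ (¬q ∧ p) ∨ ((¬q ∨ ¬p ∨ ¬q) ∧ ((¬¬p ∧ ¬¬q) ∨ q))   — De Morgan
≡ ¬q ∨ (¬q ∧ p) ∨ ((¬q ∨ ¬p ∨ ¬q) ∧ ((p ∧ ¬¬q) ∨ q))   — double negation
≡ ¬q ∨ (¬q ∧ p) ∨ ((¬q ∨ ¬p ∨ ¬q) ∧ ((p ∧ q) ∨ q))   — double negation
≡ ¬q ∨ (¬q ∧ p) ∨ (¬q ∧ p ∧ q) ∨ (¬q ∧ q) ∨ (¬p ∧ p ∧ q) ∨ (¬p ∧ q) ∨ (¬q ∧ p ∧ q) ∨ (¬q ∧ q)   — distribute ∧ over ∨
≡ ¬q ∨ (¬p ∧ q)   — simplify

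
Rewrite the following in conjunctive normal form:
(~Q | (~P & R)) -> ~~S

(Q | S) & (P | ~R | S)

(~Q | (~P & R)) -> ~~S
≡ ~(~Q | (~P & R)) | ~~S   [eliminate ->]
≡ (~~Q & ~(~P & R)) | ~~S   [De Morgan]
≡ (Q & ~(~P & R)) | ~~S   [double negation]
≡ (Q & (~~P | ~R)) | ~~S   [De Morgan]
≡ (Q & (P | ~R)) | ~~S   [double negation]
≡ (Q & (P | ~R)) | S   [double negation]
≡ (Q | S) & (P | ~R | S)   [distribute | over &]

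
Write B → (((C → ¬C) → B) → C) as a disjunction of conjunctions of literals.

B → (((C → ¬C) → B) → C)
≡ ¬B ∨ (((C → ¬C) → B) → C)
≡ ¬B ∨ ¬((C → ¬C) → B) ∨ C
≡ ¬B ∨ ¬(¬(C → ¬C) ∨ B) ∨ C
≡ ¬B ∨ ¬(¬(¬C ∨ ¬C) ∨ B) ∨ C
≡ ¬B ∨ (¬¬(¬C ∨ ¬C) ∧ ¬B) ∨ C
≡ ¬B ∨ ((¬C ∨ ¬C) ∧ ¬B) ∨ C
≡ ¬B ∨ (¬C ∧ ¬B) ∨ (¬C ∧ ¬B) ∨ C
≡ ¬B ∨ C

¬B ∨ C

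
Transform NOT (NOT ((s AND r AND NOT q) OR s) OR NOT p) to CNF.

NOT (NOT ((s AND r AND NOT q) OR s) OR NOT p)
= NOT NOT ((s AND r AND NOT q) OR s) AND NOT NOT p   [De Morgan]
= ((s AND r AND NOT q) OR s) AND NOT NOT p   [double negation]
= ((s AND r AND NOT q) OR s) AND p   [double negation]
= (s OR s) AND (r OR s) AND (NOT q OR s) AND p   [distribute OR over AND]
= s AND p   [simplify]

s AND p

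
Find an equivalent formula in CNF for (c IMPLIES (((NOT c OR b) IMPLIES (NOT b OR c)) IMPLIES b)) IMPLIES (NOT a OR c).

(c IMPLIES (((NOT c OR b) IMPLIES (NOT b OR c)) IMPLIES b)) IMPLIES (NOT a OR c)
≡ NOT (c IMPLIES (((NOT c OR b) IMPLIES (NOT b OR c)) IMPLIES b)) OR NOT a OR c   [eliminate IMPLIES]
≡ NOT (NOT c OR (((NOT c OR b) IMPLIES (NOT b OR c)) IMPLIES b)) OR NOT a OR c   [eliminate IMPLIES]
≡ NOT (NOT c OR NOT ((NOT c OR b) IMPLIES (NOT b OR c)) OR b) OR NOT a OR c   [eliminate IMPLIES]
≡ NOT (NOT c OR NOT (NOT (NOT c OR b) OR NOT b OR c) OR b) OR NOT a OR c   [eliminate IMPLIES]
≡ (NOT NOT c AND NOT NOT (NOT (NOT c OR b) OR NOT b OR c) AND NOT b) OR NOT a OR c   [De Morgan]
≡ (c AND NOT NOT (NOT (NOT c OR b) OR NOT b OR c) AND NOT b) OR NOT a OR c   [double negation]
≡ (c AND (NOT (NOT c OR b) OR NOT b OR c) AND NOT b) OR NOT a OR c   [double negation]
≡ (c AND ((NOT NOT c AND NOT b) OR NOT b OR c) AND NOT b) OR NOT a OR c   [De Morgan]
≡ (c AND ((c AND NOT b) OR NOT b OR c) AND NOT b) OR NOT a OR c   [double negation]
≡ (c OR NOT a OR c) AND (c OR NOT b OR c OR NOT a OR c) AND (NOT b OR NOT b OR c OR NOT a OR c) AND (NOT b OR NOT a OR c)   [distribute OR over AND]
≡ c OR NOT a   [simplify]

c OR NOT a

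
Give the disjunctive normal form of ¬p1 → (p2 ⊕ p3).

p1 ∨ (p2 ∧ ¬p3) ∨ (¬p2 ∧ p3)

¬p1 → (p2 ⊕ p3)
≡ ¬¬p1 ∨ (p2 ⊕ p3)   [eliminate →]
≡ ¬¬p1 ∨ (p2 ∧ ¬p3) ∨ (¬p2 ∧ p3)   [expand ⊕]
≡ p1 ∨ (p2 ∧ ¬p3) ∨ (¬p2 ∧ p3)   [double negation]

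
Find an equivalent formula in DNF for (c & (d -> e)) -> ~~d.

(c & (d -> e)) -> ~~d
= ~(c & (d -> e)) | ~~d   — eliminate ->
= ~(c & (~d | e)) | ~~d   — eliminate ->
= ~c | ~(~d | e) | ~~d   — De Morgan
= ~c | (~~d & ~e) | ~~d   — De Morgan
= ~c | (d & ~e) | ~~d   — double negation
= ~c | (d & ~e) | d   — double negation
= ~c | d   — simplify

~c | d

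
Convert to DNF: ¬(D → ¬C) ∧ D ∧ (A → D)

D ∧ C

¬(D → ¬C) ∧ D ∧ (A → D)
≡ ¬(¬D ∨ ¬C) ∧ D ∧ (A → D)   — eliminate →
≡ ¬(¬D ∨ ¬C) ∧ D ∧ (¬A ∨ D)   — eliminate →
≡ ¬¬D ∧ ¬¬C ∧ D ∧ (¬A ∨ D)   — De Morgan
≡ D ∧ ¬¬C ∧ D ∧ (¬A ∨ D)   — double negation
≡ D ∧ C ∧ D ∧ (¬A ∨ D)   — double negation
≡ (D ∧ C ∧ D ∧ ¬A) ∨ (D ∧ C ∧ D ∧ D)   — distribute ∧ over ∨
≡ D ∧ C   — simplify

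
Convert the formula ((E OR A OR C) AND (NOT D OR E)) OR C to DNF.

((E OR A OR C) AND (NOT D OR E)) OR C
≡ (E AND NOT D) OR (E AND E) OR (A AND NOT D) OR (A AND E) OR (C AND NOT D) OR (C AND E) OR C   [distribute AND over OR]
≡ E OR (A AND NOT D) OR C   [simplify]

E OR (A AND NOT D) OR C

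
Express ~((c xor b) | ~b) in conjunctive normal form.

~((c xor b) | ~b)
⇔ ~(((c | b) & ~(c & b)) | ~b)
⇔ ~((c | b) & ~(c & b)) & ~~b
⇔ (~(c | b) | ~~(c & b)) & ~~b
⇔ ((~c & ~b) | ~~(c & b)) & ~~b
⇔ ((~c & ~b) | (c & b)) & ~~b
⇔ ((~c & ~b) | (c & b)) & b
⇔ (~c | c) & (~c | b) & (~b | c) & (~b | b) & b
⇔ (~b | c) & b

(~b | c) & b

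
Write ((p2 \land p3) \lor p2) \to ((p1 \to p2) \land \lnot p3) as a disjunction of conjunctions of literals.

((p2 \land p3) \lor p2) \to ((p1 \to p2) \land \lnot p3)
= \lnot ((p2 \land p3) \lor p2) \lor ((p1 \to p2) \land \lnot p3)   [eliminate \to]
= \lnot ((p2 \land p3) \lor p2) \lor ((\lnot p1 \lor p2) \land \lnot p3)   [eliminate \to]
= (\lnot (p2 \land p3) \land \lnot p2) \lor ((\lnot p1 \lor p2) \land \lnot p3)   [De Morgan]
= ((\lnot p2 \lor \lnot p3) \land \lnot p2) \lor ((\lnot p1 \lor p2) \land \lnot p3)   [De Morgan]
= (\lnot p2 \land \lnot p2) \lor (\lnot p3 \land \lnot p2) \lor (\lnot p1 \land \lnot p3) \lor (p2 \land \lnot p3)   [distribute \land over \lor]
= \lnot p2 \lor (\lnot p1 \land \lnot p3) \lor (p2 \land \lnot p3)   [simplify]

\lnot p2 \lor (\lnot p1 \land \lnot p3) \lor (p2 \land \lnot p3)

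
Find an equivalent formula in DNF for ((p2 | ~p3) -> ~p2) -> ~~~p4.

((p2 | ~p3) -> ~p2) -> ~~~p4
= ~((p2 | ~p3) -> ~p2) | ~~~p4   [eliminate ->]
= ~(~(p2 | ~p3) | ~p2) | ~~~p4   [eliminate ->]
= (~~(p2 | ~p3) & ~~p2) | ~~~p4   [De Morgan]
= ((p2 | ~p3) & ~~p2) | ~~~p4   [double negation]
= ((p2 | ~p3) & p2) | ~~~p4   [double negation]
= ((p2 | ~p3) & p2) | ~p4   [double negation]
= (p2 & p2) | (~p3 & p2) | ~p4   [distribute & over |]
= p2 | ~p4   [simplify]

p2 | ~p4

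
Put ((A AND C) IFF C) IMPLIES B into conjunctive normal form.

(C OR B) AND (NOT C OR NOT A OR B)

((A AND C) IFF C) IMPLIES B
≡ NOT ((A AND C) IFF C) OR B   — eliminate IMPLIES
≡ NOT (((A AND C) IMPLIES C) AND (C IMPLIES (A AND C))) OR B   — eliminate IFF
≡ NOT ((NOT (A AND C) OR C) AND (C IMPLIES (A AND C))) OR B   — eliminate IMPLIES
≡ NOT ((NOT (A AND C) OR C) AND (NOT C OR (A AND C))) OR B   — eliminate IMPLIES
≡ NOT (NOT (A AND C) OR C) OR NOT (NOT C OR (A AND C)) OR B   — De Morgan
≡ (NOT NOT (A AND C) AND NOT C) OR NOT (NOT C OR (A AND C)) OR B   — De Morgan
≡ (A AND C AND NOT C) OR NOT (NOT C OR (A AND C)) OR B   — double negation
≡ (A AND C AND NOT C) OR (NOT NOT C AND NOT (A AND C)) OR B   — De Morgan
≡ (A AND C AND NOT C) OR (C AND NOT (A AND C)) OR B   — double negation
≡ (A AND C AND NOT C) OR (C AND (NOT A OR NOT C)) OR B   — De Morgan
≡ (A OR C OR B) AND (A OR NOT A OR NOT C OR B) AND (C OR C OR B) AND (C OR NOT A OR NOT C OR B) AND (NOT C OR C OR B) AND (NOT C OR NOT A OR NOT C OR B)   — distribute OR over AND
≡ (C OR B) AND (NOT C OR NOT A OR B)   — simplify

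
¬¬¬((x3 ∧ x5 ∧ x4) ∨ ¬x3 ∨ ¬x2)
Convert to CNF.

¬¬¬((x3 ∧ x5 ∧ x4) ∨ ¬x3 ∨ ¬x2)
≡ ¬((x3 ∧ x5 ∧ x4) ∨ ¬x3 ∨ ¬x2)   [double negation]
≡ ¬(x3 ∧ x5 ∧ x4) ∧ ¬¬x3 ∧ ¬¬x2   [De Morgan]
≡ (¬x3 ∨ ¬x5 ∨ ¬x4) ∧ ¬¬x3 ∧ ¬¬x2   [De Morgan]
≡ (¬x3 ∨ ¬x5 ∨ ¬x4) ∧ x3 ∧ ¬¬x2   [double negation]
≡ (¬x3 ∨ ¬x5 ∨ ¬x4) ∧ x3 ∧ x2   [double negation]

(¬x3 ∨ ¬x5 ∨ ¬x4) ∧ x3 ∧ x2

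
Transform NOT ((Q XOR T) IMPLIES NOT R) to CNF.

NOT ((Q XOR T) IMPLIES NOT R)
⇔ NOT (NOT (Q XOR T) OR NOT R)   [eliminate IMPLIES]
⇔ NOT (NOT ((Q OR T) AND NOT (Q AND T)) OR NOT R)   [expand XOR]
⇔ NOT NOT ((Q OR T) AND NOT (Q AND T)) AND NOT NOT R   [De Morgan]
⇔ (Q OR T) AND NOT (Q AND T) AND NOT NOT R   [double negation]
⇔ (Q OR T) AND (NOT Q OR NOT T) AND NOT NOT R   [De Morgan]
⇔ (Q OR T) AND (NOT Q OR NOT T) AND R   [double negation]

(Q OR T) AND (NOT Q OR NOT T) AND R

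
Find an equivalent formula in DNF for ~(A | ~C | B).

~A & C & ~B

~(A | ~C | B)
≡ ~A & ~~C & ~B   (De Morgan)
≡ ~A & C & ~B   (double negation)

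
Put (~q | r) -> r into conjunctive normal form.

q | r

(~q | r) -> r
≡ ~(~q | r) | r   (eliminate ->)
≡ (~~q & ~r) | r   (De Morgan)
≡ (q & ~r) | r   (double negation)
≡ (q | r) & (~r | r)   (distribute | over &)
≡ q | r   (simplify)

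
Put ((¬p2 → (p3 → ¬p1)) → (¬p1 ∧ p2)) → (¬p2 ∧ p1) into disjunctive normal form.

(p2 ∧ p1) ∨ (¬p3 ∧ p1) ∨ (¬p3 ∧ ¬p2) ∨ (¬p1 ∧ ¬p2) ∨ (¬p2 ∧ p1)

((¬p2 → (p3 → ¬p1)) → (¬p1 ∧ p2)) → (¬p2 ∧ p1)
= ¬((¬p2 → (p3 → ¬p1)) → (¬p1 ∧ p2)) ∨ (¬p2 ∧ p1)   [eliminate →]
= ¬(¬(¬p2 → (p3 → ¬p1)) ∨ (¬p1 ∧ p2)) ∨ (¬p2 ∧ p1)   [eliminate →]
= ¬(¬(¬¬p2 ∨ (p3 → ¬p1)) ∨ (¬p1 ∧ p2)) ∨ (¬p2 ∧ p1)   [eliminate →]
= ¬(¬(¬¬p2 ∨ ¬p3 ∨ ¬p1) ∨ (¬p1 ∧ p2)) ∨ (¬p2 ∧ p1)   [eliminate →]
= (¬¬(¬¬p2 ∨ ¬p3 ∨ ¬p1) ∧ ¬(¬p1 ∧ p2)) ∨ (¬p2 ∧ p1)   [De Morgan]
= ((¬¬p2 ∨ ¬p3 ∨ ¬p1) ∧ ¬(¬p1 ∧ p2)) ∨ (¬p2 ∧ p1)   [double negation]
= ((p2 ∨ ¬p3 ∨ ¬p1) ∧ ¬(¬p1 ∧ p2)) ∨ (¬p2 ∧ p1)   [double negation]
= ((p2 ∨ ¬p3 ∨ ¬p1) ∧ (¬¬p1 ∨ ¬p2)) ∨ (¬p2 ∧ p1)   [De Morgan]
= ((p2 ∨ ¬p3 ∨ ¬p1) ∧ (p1 ∨ ¬p2)) ∨ (¬p2 ∧ p1)   [double negation]
= (p2 ∧ p1) ∨ (p2 ∧ ¬p2) ∨ (¬p3 ∧ p1) ∨ (¬p3 ∧ ¬p2) ∨ (¬p1 ∧ p1) ∨ (¬p1 ∧ ¬p2) ∨ (¬p2 ∧ p1)   [distribute ∧ over ∨]
= (p2 ∧ p1) ∨ (¬p3 ∧ p1) ∨ (¬p3 ∧ ¬p2) ∨ (¬p1 ∧ ¬p2) ∨ (¬p2 ∧ p1)   [simplify]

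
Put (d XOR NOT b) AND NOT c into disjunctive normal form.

(d AND b AND NOT c) OR (NOT d AND NOT b AND NOT c)

(d XOR NOT b) AND NOT c
≡ ((d AND NOT NOT b) OR (NOT d AND NOT b)) AND NOT c   [expand XOR]
≡ ((d AND b) OR (NOT d AND NOT b)) AND NOT c   [double negation]
≡ (d AND b AND NOT c) OR (NOT d AND NOT b AND NOT c)   [distribute AND over OR]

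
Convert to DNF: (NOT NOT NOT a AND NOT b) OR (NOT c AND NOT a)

(NOT a AND NOT b) OR (NOT c AND NOT a)

(NOT NOT NOT a AND NOT b) OR (NOT c AND NOT a)
≡ (NOT a AND NOT b) OR (NOT c AND NOT a)   [double negation]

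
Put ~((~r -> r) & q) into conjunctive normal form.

~r | ~q

~((~r -> r) & q)
≡ ~((~~r | r) & q)   [eliminate ->]
≡ ~(~~r | r) | ~q   [De Morgan]
≡ (~~~r & ~r) | ~q   [De Morgan]
≡ (~r & ~r) | ~q   [double negation]
≡ (~r | ~q) & (~r | ~q)   [distribute | over &]
≡ ~r | ~q   [simplify]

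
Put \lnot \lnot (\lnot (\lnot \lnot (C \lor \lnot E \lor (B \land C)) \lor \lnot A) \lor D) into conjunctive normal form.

(\lnot C \lor D) \land (E \lor D) \land (A \lor D)

\lnot \lnot (\lnot (\lnot \lnot (C \lor \lnot E \lor (B \land C)) \lor \lnot A) \lor D)
≡ \lnot (\lnot \lnot (C \lor \lnot E \lor (B \land C)) \lor \lnot A) \lor D   [double negation]
≡ (\lnot \lnot \lnot (C \lor \lnot E \lor (B \land C)) \land \lnot \lnot A) \lor D   [De Morgan]
≡ (\lnot (C \lor \lnot E \lor (B \land C)) \land \lnot \lnot A) \lor D   [double negation]
≡ (\lnot C \land \lnot \lnot E \land \lnot (B \land C) \land \lnot \lnot A) \lor D   [De Morgan]
≡ (\lnot C \land E \land \lnot (B \land C) \land \lnot \lnot A) \lor D   [double negation]
≡ (\lnot C \land E \land (\lnot B \lor \lnot C) \land \lnot \lnot A) \lor D   [De Morgan]
≡ (\lnot C \land E \land (\lnot B \lor \lnot C) \land A) \lor D   [double negation]
≡ (\lnot C \lor D) \land (E \lor D) \land (\lnot B \lor \lnot C \lor D) \land (A \lor D)   [distribute \lor over \land]
≡ (\lnot C \lor D) \land (E \lor D) \land (A \lor D)   [simplify]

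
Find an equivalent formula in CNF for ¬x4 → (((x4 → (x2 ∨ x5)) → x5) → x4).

¬x4 → (((x4 → (x2 ∨ x5)) → x5) → x4)
≡ ¬¬x4 ∨ (((x4 → (x2 ∨ x5)) → x5) → x4)   — eliminate →
≡ ¬¬x4 ∨ ¬((x4 → (x2 ∨ x5)) → x5) ∨ x4   — eliminate →
≡ ¬¬x4 ∨ ¬(¬(x4 → (x2 ∨ x5)) ∨ x5) ∨ x4   — eliminate →
≡ ¬¬x4 ∨ ¬(¬(¬x4 ∨ x2 ∨ x5) ∨ x5) ∨ x4   — eliminate →
≡ x4 ∨ ¬(¬(¬x4 ∨ x2 ∨ x5) ∨ x5) ∨ x4   — double negation
≡ x4 ∨ (¬¬(¬x4 ∨ x2 ∨ x5) ∧ ¬x5) ∨ x4   — De Morgan
≡ x4 ∨ ((¬x4 ∨ x2 ∨ x5) ∧ ¬x5) ∨ x4   — double negation
≡ (x4 ∨ ¬x4 ∨ x2 ∨ x5 ∨ x4) ∧ (x4 ∨ ¬x5 ∨ x4)   — distribute ∨ over ∧
≡ x4 ∨ ¬x5   — simplify

x4 ∨ ¬x5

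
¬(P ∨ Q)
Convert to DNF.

¬(P ∨ Q)
⇔ ¬P ∧ ¬Q   [De Morgan]

¬P ∧ ¬Q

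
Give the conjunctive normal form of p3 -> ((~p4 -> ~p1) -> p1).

p3 -> ((~p4 -> ~p1) -> p1)
≡ ~p3 | ((~p4 -> ~p1) -> p1)   [eliminate ->]
≡ ~p3 | ~(~p4 -> ~p1) | p1   [eliminate ->]
≡ ~p3 | ~(~~p4 | ~p1) | p1   [eliminate ->]
≡ ~p3 | (~~~p4 & ~~p1) | p1   [De Morgan]
≡ ~p3 | (~p4 & ~~p1) | p1   [double negation]
≡ ~p3 | (~p4 & p1) | p1   [double negation]
≡ (~p3 | ~p4 | p1) & (~p3 | p1 | p1)   [distribute | over &]
≡ ~p3 | p1   [simplify]

~p3 | p1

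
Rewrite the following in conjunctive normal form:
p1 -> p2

p1 -> p2
≡ ~p1 | p2   (eliminate ->)

~p1 | p2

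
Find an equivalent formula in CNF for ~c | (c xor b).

~c | (c xor b)
⇔ ~c | ((c | b) & ~(c & b))   [expand xor]
⇔ ~c | ((c | b) & (~c | ~b))   [De Morgan]
⇔ (~c | c | b) & (~c | ~c | ~b)   [distribute | over &]
⇔ ~c | ~b   [simplify]

~c | ~b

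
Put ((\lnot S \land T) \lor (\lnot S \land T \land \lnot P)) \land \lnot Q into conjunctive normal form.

((\lnot S \land T) \lor (\lnot S \land T \land \lnot P)) \land \lnot Q
⇔ (\lnot S \lor \lnot S) \land (\lnot S \lor T) \land (\lnot S \lor \lnot P) \land (T \lor \lnot S) \land (T \lor T) \land (T \lor \lnot P) \land \lnot Q   (distribute \lor over \land)
⇔ \lnot S \land T \land \lnot Q   (simplify)

\lnot S \land T \land \lnot Q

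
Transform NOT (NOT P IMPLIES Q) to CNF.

NOT P AND NOT Q

NOT (NOT P IMPLIES Q)
≡ NOT (NOT NOT P OR Q)   [eliminate IMPLIES]
≡ NOT NOT NOT P AND NOT Q   [De Morgan]
≡ NOT P AND NOT Q   [double negation]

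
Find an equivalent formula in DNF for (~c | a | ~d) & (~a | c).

(~c & ~a) | (a & c) | (~d & ~a) | (~d & c)

(~c | a | ~d) & (~a | c)
⇔ (~c & ~a) | (~c & c) | (a & ~a) | (a & c) | (~d & ~a) | (~d & c)   [distribute & over |]
⇔ (~c & ~a) | (a & c) | (~d & ~a) | (~d & c)   [simplify]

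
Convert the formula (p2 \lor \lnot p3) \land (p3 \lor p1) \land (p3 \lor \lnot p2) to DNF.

(p2 \lor \lnot p3) \land (p3 \lor p1) \land (p3 \lor \lnot p2)
≡ p2 \land p3 \land p3 \lor p2 \land p3 \land \lnot p2 \lor p2 \land p1 \land p3 \lor p2 \land p1 \land \lnot p2 \lor \lnot p3 \land p3 \land p3 \lor \lnot p3 \land p3 \land \lnot p2 \lor \lnot p3 \land p1 \land p3 \lor \lnot p3 \land p1 \land \lnot p2
≡ p2 \land p3 \lor \lnot p3 \land p1 \land \lnot p2

p2 \land p3 \lor \lnot p3 \land p1 \land \lnot p2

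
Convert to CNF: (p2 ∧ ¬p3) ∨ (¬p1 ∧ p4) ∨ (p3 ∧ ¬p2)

(p2 ∧ ¬p3) ∨ (¬p1 ∧ p4) ∨ (p3 ∧ ¬p2)
= (p2 ∨ ¬p1 ∨ p3) ∧ (p2 ∨ ¬p1 ∨ ¬p2) ∧ (p2 ∨ p4 ∨ p3) ∧ (p2 ∨ p4 ∨ ¬p2) ∧ (¬p3 ∨ ¬p1 ∨ p3) ∧ (¬p3 ∨ ¬p1 ∨ ¬p2) ∧ (¬p3 ∨ p4 ∨ p3) ∧ (¬p3 ∨ p4 ∨ ¬p2)   [distribute ∨ over ∧]
= (p2 ∨ ¬p1 ∨ p3) ∧ (p2 ∨ p4 ∨ p3) ∧ (¬p3 ∨ ¬p1 ∨ ¬p2) ∧ (¬p3 ∨ p4 ∨ ¬p2)   [simplify]

(p2 ∨ ¬p1 ∨ p3) ∧ (p2 ∨ p4 ∨ p3) ∧ (¬p3 ∨ ¬p1 ∨ ¬p2) ∧ (¬p3 ∨ p4 ∨ ¬p2)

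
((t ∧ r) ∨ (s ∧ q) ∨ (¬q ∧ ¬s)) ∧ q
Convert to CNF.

(t ∨ s ∨ ¬q) ∧ (r ∨ s ∨ ¬q) ∧ q

((t ∧ r) ∨ (s ∧ q) ∨ (¬q ∧ ¬s)) ∧ q
= (t ∨ s ∨ ¬q) ∧ (t ∨ s ∨ ¬s) ∧ (t ∨ q ∨ ¬q) ∧ (t ∨ q ∨ ¬s) ∧ (r ∨ s ∨ ¬q) ∧ (r ∨ s ∨ ¬s) ∧ (r ∨ q ∨ ¬q) ∧ (r ∨ q ∨ ¬s) ∧ q   [distribute ∨ over ∧]
= (t ∨ s ∨ ¬q) ∧ (r ∨ s ∨ ¬q) ∧ q   [simplify]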